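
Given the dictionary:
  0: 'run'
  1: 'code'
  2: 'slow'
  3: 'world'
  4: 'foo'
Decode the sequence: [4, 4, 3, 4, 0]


Look up each index in the dictionary:
  4 -> 'foo'
  4 -> 'foo'
  3 -> 'world'
  4 -> 'foo'
  0 -> 'run'

Decoded: "foo foo world foo run"


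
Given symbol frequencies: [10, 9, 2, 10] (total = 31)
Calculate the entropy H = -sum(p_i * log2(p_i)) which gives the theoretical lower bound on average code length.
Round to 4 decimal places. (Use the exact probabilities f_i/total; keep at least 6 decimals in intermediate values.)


Per-symbol terms -p_i * log2(p_i) with p_i = f_i/31:
  p = 10/31 = 0.322581: log2(p) = -1.632268, -p*log2(p) = 0.526538
  p = 9/31 = 0.290323: log2(p) = -1.784271, -p*log2(p) = 0.518014
  p = 2/31 = 0.064516: log2(p) = -3.954196, -p*log2(p) = 0.255109
  p = 10/31 = 0.322581: log2(p) = -1.632268, -p*log2(p) = 0.526538
H = 0.526538 + 0.518014 + 0.255109 + 0.526538 = 1.826199

H = 1.8262 bits/symbol


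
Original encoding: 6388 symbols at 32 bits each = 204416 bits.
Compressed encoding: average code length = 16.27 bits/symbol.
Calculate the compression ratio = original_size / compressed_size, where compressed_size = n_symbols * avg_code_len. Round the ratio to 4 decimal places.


original_size = n_symbols * orig_bits = 6388 * 32 = 204416 bits
compressed_size = n_symbols * avg_code_len = 6388 * 16.27 = 103932.76 bits
ratio = original_size / compressed_size = 204416 / 103932.76 = 1.9668

Compression ratio = 1.9668


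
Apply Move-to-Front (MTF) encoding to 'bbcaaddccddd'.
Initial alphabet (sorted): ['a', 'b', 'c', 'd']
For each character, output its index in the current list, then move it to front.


MTF encoding:
'b': index 1 in ['a', 'b', 'c', 'd'] -> ['b', 'a', 'c', 'd']
'b': index 0 in ['b', 'a', 'c', 'd'] -> ['b', 'a', 'c', 'd']
'c': index 2 in ['b', 'a', 'c', 'd'] -> ['c', 'b', 'a', 'd']
'a': index 2 in ['c', 'b', 'a', 'd'] -> ['a', 'c', 'b', 'd']
'a': index 0 in ['a', 'c', 'b', 'd'] -> ['a', 'c', 'b', 'd']
'd': index 3 in ['a', 'c', 'b', 'd'] -> ['d', 'a', 'c', 'b']
'd': index 0 in ['d', 'a', 'c', 'b'] -> ['d', 'a', 'c', 'b']
'c': index 2 in ['d', 'a', 'c', 'b'] -> ['c', 'd', 'a', 'b']
'c': index 0 in ['c', 'd', 'a', 'b'] -> ['c', 'd', 'a', 'b']
'd': index 1 in ['c', 'd', 'a', 'b'] -> ['d', 'c', 'a', 'b']
'd': index 0 in ['d', 'c', 'a', 'b'] -> ['d', 'c', 'a', 'b']
'd': index 0 in ['d', 'c', 'a', 'b'] -> ['d', 'c', 'a', 'b']


Output: [1, 0, 2, 2, 0, 3, 0, 2, 0, 1, 0, 0]


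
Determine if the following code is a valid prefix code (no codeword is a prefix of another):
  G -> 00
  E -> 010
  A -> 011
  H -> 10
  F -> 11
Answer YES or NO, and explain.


Checking each pair (does one codeword prefix another?):
  G='00' vs E='010': no prefix
  G='00' vs A='011': no prefix
  G='00' vs H='10': no prefix
  G='00' vs F='11': no prefix
  E='010' vs G='00': no prefix
  E='010' vs A='011': no prefix
  E='010' vs H='10': no prefix
  E='010' vs F='11': no prefix
  A='011' vs G='00': no prefix
  A='011' vs E='010': no prefix
  A='011' vs H='10': no prefix
  A='011' vs F='11': no prefix
  H='10' vs G='00': no prefix
  H='10' vs E='010': no prefix
  H='10' vs A='011': no prefix
  H='10' vs F='11': no prefix
  F='11' vs G='00': no prefix
  F='11' vs E='010': no prefix
  F='11' vs A='011': no prefix
  F='11' vs H='10': no prefix
No violation found over all pairs.

YES -- this is a valid prefix code. No codeword is a prefix of any other codeword.


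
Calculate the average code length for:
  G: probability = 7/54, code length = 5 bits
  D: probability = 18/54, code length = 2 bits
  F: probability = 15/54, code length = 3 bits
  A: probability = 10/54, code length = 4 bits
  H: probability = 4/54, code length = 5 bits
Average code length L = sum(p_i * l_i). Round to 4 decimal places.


Weighted contributions p_i * l_i:
  G: (7/54) * 5 = 35/54
  D: (18/54) * 2 = 36/54
  F: (15/54) * 3 = 45/54
  A: (10/54) * 4 = 40/54
  H: (4/54) * 5 = 20/54
Sum = (35 + 36 + 45 + 40 + 20)/54 = 176/54

L = 176/54 = 3.2593 bits/symbol


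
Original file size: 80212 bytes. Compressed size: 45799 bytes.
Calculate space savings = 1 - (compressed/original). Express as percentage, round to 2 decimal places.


ratio = compressed/original = 45799/80212 = 0.570974
savings = 1 - ratio = 1 - 0.570974 = 0.429026
as a percentage: 0.429026 * 100 = 42.9%

Space savings = 1 - 45799/80212 = 42.9%


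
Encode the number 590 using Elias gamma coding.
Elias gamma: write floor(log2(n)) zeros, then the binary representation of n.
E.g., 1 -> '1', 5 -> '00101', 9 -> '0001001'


num_bits = floor(log2(590)) + 1 = 10
leading_zeros = num_bits - 1 = 9
binary(590) = 1001001110

Elias gamma(590) = '000000000' + '1001001110' = 0000000001001001110 (19 bits)


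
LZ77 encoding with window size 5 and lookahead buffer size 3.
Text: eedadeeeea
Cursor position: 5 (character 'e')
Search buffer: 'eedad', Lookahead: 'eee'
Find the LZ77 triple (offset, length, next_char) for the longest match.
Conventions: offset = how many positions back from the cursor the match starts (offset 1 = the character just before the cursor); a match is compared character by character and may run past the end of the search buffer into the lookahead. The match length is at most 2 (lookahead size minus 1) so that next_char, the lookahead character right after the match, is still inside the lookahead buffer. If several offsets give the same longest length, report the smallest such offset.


Try each offset into the search buffer:
  offset=1 (pos 4, char 'd'): match length 0
  offset=2 (pos 3, char 'a'): match length 0
  offset=3 (pos 2, char 'd'): match length 0
  offset=4 (pos 1, char 'e'): match length 1
  offset=5 (pos 0, char 'e'): match length 2
Longest match has length 2 at offset 5.
next_char = character at position 5 + 2 = 7 -> 'e'

Best match: offset=5, length=2 (matching 'ee' starting at position 0)
LZ77 triple: (5, 2, 'e')


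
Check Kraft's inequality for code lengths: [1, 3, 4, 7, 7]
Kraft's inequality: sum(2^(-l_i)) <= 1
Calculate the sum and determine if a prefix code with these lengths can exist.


Sum = 2^(-1) + 2^(-3) + 2^(-4) + 2^(-7) + 2^(-7)
    = 0.5 + 0.125 + 0.0625 + 0.0078125 + 0.0078125
    = 90/128 = 0.703125
Since 0.703125 <= 1, Kraft's inequality IS satisfied.
A prefix code with these lengths CAN exist.

Kraft sum = 0.703125. Satisfied.


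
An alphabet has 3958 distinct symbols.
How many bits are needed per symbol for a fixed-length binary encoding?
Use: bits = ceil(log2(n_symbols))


log2(3958) = 11.9506
Bracket: 2^11 = 2048 < 3958 <= 2^12 = 4096
So ceil(log2(3958)) = 12

bits = ceil(log2(3958)) = ceil(11.9506) = 12 bits


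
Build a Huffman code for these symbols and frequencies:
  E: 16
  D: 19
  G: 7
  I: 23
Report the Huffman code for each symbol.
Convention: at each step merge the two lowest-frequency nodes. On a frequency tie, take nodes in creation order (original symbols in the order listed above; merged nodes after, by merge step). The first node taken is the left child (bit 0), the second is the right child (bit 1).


Huffman tree construction:
Step 1: Merge G(7) + E(16) = 23
Step 2: Merge D(19) + I(23) = 42
Step 3: Merge (G+E)(23) + (D+I)(42) = 65
Read each symbol's code off the tree from the root (left child = 0, right child = 1).

Codes:
  E: 01 (length 2)
  D: 10 (length 2)
  G: 00 (length 2)
  I: 11 (length 2)
Average code length: 130/65 = 2.0000 bits/symbol


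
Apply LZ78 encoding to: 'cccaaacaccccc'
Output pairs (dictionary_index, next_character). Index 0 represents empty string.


LZ78 encoding steps:
Dictionary: {0: ''}
Step 1: w='' (idx 0), next='c' -> output (0, 'c'), add 'c' as idx 1
Step 2: w='c' (idx 1), next='c' -> output (1, 'c'), add 'cc' as idx 2
Step 3: w='' (idx 0), next='a' -> output (0, 'a'), add 'a' as idx 3
Step 4: w='a' (idx 3), next='a' -> output (3, 'a'), add 'aa' as idx 4
Step 5: w='c' (idx 1), next='a' -> output (1, 'a'), add 'ca' as idx 5
Step 6: w='cc' (idx 2), next='c' -> output (2, 'c'), add 'ccc' as idx 6
Step 7: w='cc' (idx 2), end of input -> output (2, '')


Encoded: [(0, 'c'), (1, 'c'), (0, 'a'), (3, 'a'), (1, 'a'), (2, 'c'), (2, '')]


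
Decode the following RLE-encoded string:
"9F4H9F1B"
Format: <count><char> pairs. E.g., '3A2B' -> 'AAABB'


Expanding each <count><char> pair:
  9F -> 'FFFFFFFFF'
  4H -> 'HHHH'
  9F -> 'FFFFFFFFF'
  1B -> 'B'

Decoded = FFFFFFFFFHHHHFFFFFFFFFB


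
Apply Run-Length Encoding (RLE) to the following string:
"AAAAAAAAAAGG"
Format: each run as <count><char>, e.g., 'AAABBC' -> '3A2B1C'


Scanning runs left to right:
  i=0: run of 'A' x 10 -> '10A'
  i=10: run of 'G' x 2 -> '2G'

RLE = 10A2G


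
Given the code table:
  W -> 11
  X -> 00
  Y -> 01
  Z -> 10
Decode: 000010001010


Decoding:
00 -> X
00 -> X
10 -> Z
00 -> X
10 -> Z
10 -> Z


Result: XXZXZZ


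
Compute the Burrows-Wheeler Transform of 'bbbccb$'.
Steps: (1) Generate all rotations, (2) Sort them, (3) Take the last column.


Rotations (sorted):
  0: $bbbccb -> last char: b
  1: b$bbbcc -> last char: c
  2: bbbccb$ -> last char: $
  3: bbccb$b -> last char: b
  4: bccb$bb -> last char: b
  5: cb$bbbc -> last char: c
  6: ccb$bbb -> last char: b


BWT = bc$bbcb


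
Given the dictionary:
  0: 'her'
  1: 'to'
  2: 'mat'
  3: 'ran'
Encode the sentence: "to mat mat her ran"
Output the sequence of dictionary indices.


Look up each word in the dictionary:
  'to' -> 1
  'mat' -> 2
  'mat' -> 2
  'her' -> 0
  'ran' -> 3

Encoded: [1, 2, 2, 0, 3]


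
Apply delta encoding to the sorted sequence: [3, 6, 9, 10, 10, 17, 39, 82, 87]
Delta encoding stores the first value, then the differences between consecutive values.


First value: 3
Deltas:
  6 - 3 = 3
  9 - 6 = 3
  10 - 9 = 1
  10 - 10 = 0
  17 - 10 = 7
  39 - 17 = 22
  82 - 39 = 43
  87 - 82 = 5


Delta encoded: [3, 3, 3, 1, 0, 7, 22, 43, 5]


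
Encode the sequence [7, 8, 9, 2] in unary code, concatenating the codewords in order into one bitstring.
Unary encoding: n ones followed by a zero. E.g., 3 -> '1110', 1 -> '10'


Encode each number as n ones followed by a terminating 0:
  7 -> 11111110 (8 bits)
  8 -> 111111110 (9 bits)
  9 -> 1111111110 (10 bits)
  2 -> 110 (3 bits)
Total length = 8 + 9 + 10 + 3 = 30 bits.

Unary([7, 8, 9, 2]) = 111111101111111101111111110110 (30 bits)


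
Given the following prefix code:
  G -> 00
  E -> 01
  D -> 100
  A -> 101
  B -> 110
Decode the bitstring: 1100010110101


Decoding step by step:
Bits 110 -> B
Bits 00 -> G
Bits 101 -> A
Bits 101 -> A
Bits 01 -> E


Decoded message: BGAAE


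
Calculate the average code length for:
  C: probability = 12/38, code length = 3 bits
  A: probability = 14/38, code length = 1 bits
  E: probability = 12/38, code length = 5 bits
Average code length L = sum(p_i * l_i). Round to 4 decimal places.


Weighted contributions p_i * l_i:
  C: (12/38) * 3 = 36/38
  A: (14/38) * 1 = 14/38
  E: (12/38) * 5 = 60/38
Sum = (36 + 14 + 60)/38 = 110/38

L = 110/38 = 2.8947 bits/symbol


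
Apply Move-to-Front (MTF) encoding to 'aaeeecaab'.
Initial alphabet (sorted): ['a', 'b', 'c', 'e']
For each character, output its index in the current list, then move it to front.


MTF encoding:
'a': index 0 in ['a', 'b', 'c', 'e'] -> ['a', 'b', 'c', 'e']
'a': index 0 in ['a', 'b', 'c', 'e'] -> ['a', 'b', 'c', 'e']
'e': index 3 in ['a', 'b', 'c', 'e'] -> ['e', 'a', 'b', 'c']
'e': index 0 in ['e', 'a', 'b', 'c'] -> ['e', 'a', 'b', 'c']
'e': index 0 in ['e', 'a', 'b', 'c'] -> ['e', 'a', 'b', 'c']
'c': index 3 in ['e', 'a', 'b', 'c'] -> ['c', 'e', 'a', 'b']
'a': index 2 in ['c', 'e', 'a', 'b'] -> ['a', 'c', 'e', 'b']
'a': index 0 in ['a', 'c', 'e', 'b'] -> ['a', 'c', 'e', 'b']
'b': index 3 in ['a', 'c', 'e', 'b'] -> ['b', 'a', 'c', 'e']


Output: [0, 0, 3, 0, 0, 3, 2, 0, 3]


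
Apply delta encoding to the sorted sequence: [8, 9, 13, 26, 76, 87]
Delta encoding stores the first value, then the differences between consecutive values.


First value: 8
Deltas:
  9 - 8 = 1
  13 - 9 = 4
  26 - 13 = 13
  76 - 26 = 50
  87 - 76 = 11


Delta encoded: [8, 1, 4, 13, 50, 11]


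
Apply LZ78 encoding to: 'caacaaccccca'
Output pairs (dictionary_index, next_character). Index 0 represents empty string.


LZ78 encoding steps:
Dictionary: {0: ''}
Step 1: w='' (idx 0), next='c' -> output (0, 'c'), add 'c' as idx 1
Step 2: w='' (idx 0), next='a' -> output (0, 'a'), add 'a' as idx 2
Step 3: w='a' (idx 2), next='c' -> output (2, 'c'), add 'ac' as idx 3
Step 4: w='a' (idx 2), next='a' -> output (2, 'a'), add 'aa' as idx 4
Step 5: w='c' (idx 1), next='c' -> output (1, 'c'), add 'cc' as idx 5
Step 6: w='cc' (idx 5), next='c' -> output (5, 'c'), add 'ccc' as idx 6
Step 7: w='a' (idx 2), end of input -> output (2, '')


Encoded: [(0, 'c'), (0, 'a'), (2, 'c'), (2, 'a'), (1, 'c'), (5, 'c'), (2, '')]


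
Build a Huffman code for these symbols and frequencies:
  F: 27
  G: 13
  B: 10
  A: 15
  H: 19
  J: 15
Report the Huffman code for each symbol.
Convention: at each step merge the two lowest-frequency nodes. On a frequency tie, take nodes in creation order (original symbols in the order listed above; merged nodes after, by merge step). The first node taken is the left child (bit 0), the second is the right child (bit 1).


Huffman tree construction:
Step 1: Merge B(10) + G(13) = 23
Step 2: Merge A(15) + J(15) = 30
Step 3: Merge H(19) + (B+G)(23) = 42
Step 4: Merge F(27) + (A+J)(30) = 57
Step 5: Merge (H+(B+G))(42) + (F+(A+J))(57) = 99
Read each symbol's code off the tree from the root (left child = 0, right child = 1).

Codes:
  F: 10 (length 2)
  G: 011 (length 3)
  B: 010 (length 3)
  A: 110 (length 3)
  H: 00 (length 2)
  J: 111 (length 3)
Average code length: 251/99 = 2.5354 bits/symbol


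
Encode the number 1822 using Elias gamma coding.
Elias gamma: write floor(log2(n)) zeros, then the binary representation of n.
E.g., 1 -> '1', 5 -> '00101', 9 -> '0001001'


num_bits = floor(log2(1822)) + 1 = 11
leading_zeros = num_bits - 1 = 10
binary(1822) = 11100011110

Elias gamma(1822) = '0000000000' + '11100011110' = 000000000011100011110 (21 bits)


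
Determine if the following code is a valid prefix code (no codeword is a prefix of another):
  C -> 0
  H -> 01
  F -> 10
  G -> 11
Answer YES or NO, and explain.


Checking each pair (does one codeword prefix another?):
  C='0' vs H='01': prefix -- VIOLATION

NO -- this is NOT a valid prefix code. C (0) is a prefix of H (01).


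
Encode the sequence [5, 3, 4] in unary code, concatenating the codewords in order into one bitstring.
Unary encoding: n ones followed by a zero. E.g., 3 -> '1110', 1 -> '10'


Encode each number as n ones followed by a terminating 0:
  5 -> 111110 (6 bits)
  3 -> 1110 (4 bits)
  4 -> 11110 (5 bits)
Total length = 6 + 4 + 5 = 15 bits.

Unary([5, 3, 4]) = 111110111011110 (15 bits)


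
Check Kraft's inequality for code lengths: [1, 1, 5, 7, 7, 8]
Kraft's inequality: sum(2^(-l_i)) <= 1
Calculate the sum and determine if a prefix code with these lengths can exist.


Sum = 2^(-1) + 2^(-1) + 2^(-5) + 2^(-7) + 2^(-7) + 2^(-8)
    = 0.5 + 0.5 + 0.03125 + 0.0078125 + 0.0078125 + 0.00390625
    = 269/256 = 1.05078125
Since 1.05078125 > 1, Kraft's inequality is NOT satisfied.
A prefix code with these lengths CANNOT exist.

Kraft sum = 1.05078125. Not satisfied.


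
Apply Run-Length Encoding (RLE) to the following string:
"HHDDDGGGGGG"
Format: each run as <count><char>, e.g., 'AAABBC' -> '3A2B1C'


Scanning runs left to right:
  i=0: run of 'H' x 2 -> '2H'
  i=2: run of 'D' x 3 -> '3D'
  i=5: run of 'G' x 6 -> '6G'

RLE = 2H3D6G


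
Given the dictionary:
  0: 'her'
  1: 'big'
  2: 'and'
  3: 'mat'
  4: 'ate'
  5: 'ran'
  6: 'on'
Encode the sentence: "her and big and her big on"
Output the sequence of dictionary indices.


Look up each word in the dictionary:
  'her' -> 0
  'and' -> 2
  'big' -> 1
  'and' -> 2
  'her' -> 0
  'big' -> 1
  'on' -> 6

Encoded: [0, 2, 1, 2, 0, 1, 6]


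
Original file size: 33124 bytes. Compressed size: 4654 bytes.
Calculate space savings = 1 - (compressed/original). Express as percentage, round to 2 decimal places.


ratio = compressed/original = 4654/33124 = 0.140502
savings = 1 - ratio = 1 - 0.140502 = 0.859498
as a percentage: 0.859498 * 100 = 85.95%

Space savings = 1 - 4654/33124 = 85.95%


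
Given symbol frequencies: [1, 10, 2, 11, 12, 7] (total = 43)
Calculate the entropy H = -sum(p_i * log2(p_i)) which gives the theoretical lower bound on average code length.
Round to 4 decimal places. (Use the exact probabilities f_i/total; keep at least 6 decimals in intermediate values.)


Per-symbol terms -p_i * log2(p_i) with p_i = f_i/43:
  p = 1/43 = 0.023256: log2(p) = -5.426265, -p*log2(p) = 0.126192
  p = 10/43 = 0.232558: log2(p) = -2.104337, -p*log2(p) = 0.489381
  p = 2/43 = 0.046512: log2(p) = -4.426265, -p*log2(p) = 0.205873
  p = 11/43 = 0.255814: log2(p) = -1.966833, -p*log2(p) = 0.503143
  p = 12/43 = 0.279070: log2(p) = -1.841302, -p*log2(p) = 0.513852
  p = 7/43 = 0.162791: log2(p) = -2.618910, -p*log2(p) = 0.426334
H = 0.126192 + 0.489381 + 0.205873 + 0.503143 + 0.513852 + 0.426334 = 2.264775

H = 2.2648 bits/symbol


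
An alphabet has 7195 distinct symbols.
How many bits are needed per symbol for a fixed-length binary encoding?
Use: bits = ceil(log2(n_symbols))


log2(7195) = 12.8128
Bracket: 2^12 = 4096 < 7195 <= 2^13 = 8192
So ceil(log2(7195)) = 13

bits = ceil(log2(7195)) = ceil(12.8128) = 13 bits


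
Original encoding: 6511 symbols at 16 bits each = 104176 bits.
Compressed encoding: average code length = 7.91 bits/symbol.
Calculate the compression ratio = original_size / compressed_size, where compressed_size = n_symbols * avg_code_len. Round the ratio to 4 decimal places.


original_size = n_symbols * orig_bits = 6511 * 16 = 104176 bits
compressed_size = n_symbols * avg_code_len = 6511 * 7.91 = 51502.01 bits
ratio = original_size / compressed_size = 104176 / 51502.01 = 2.0228

Compression ratio = 2.0228


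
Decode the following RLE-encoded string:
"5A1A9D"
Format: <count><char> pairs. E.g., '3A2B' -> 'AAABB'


Expanding each <count><char> pair:
  5A -> 'AAAAA'
  1A -> 'A'
  9D -> 'DDDDDDDDD'

Decoded = AAAAAADDDDDDDDD


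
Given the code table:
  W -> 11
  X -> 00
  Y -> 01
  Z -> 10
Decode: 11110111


Decoding:
11 -> W
11 -> W
01 -> Y
11 -> W


Result: WWYW


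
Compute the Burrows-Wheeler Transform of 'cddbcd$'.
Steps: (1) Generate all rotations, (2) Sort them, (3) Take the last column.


Rotations (sorted):
  0: $cddbcd -> last char: d
  1: bcd$cdd -> last char: d
  2: cd$cddb -> last char: b
  3: cddbcd$ -> last char: $
  4: d$cddbc -> last char: c
  5: dbcd$cd -> last char: d
  6: ddbcd$c -> last char: c


BWT = ddb$cdc


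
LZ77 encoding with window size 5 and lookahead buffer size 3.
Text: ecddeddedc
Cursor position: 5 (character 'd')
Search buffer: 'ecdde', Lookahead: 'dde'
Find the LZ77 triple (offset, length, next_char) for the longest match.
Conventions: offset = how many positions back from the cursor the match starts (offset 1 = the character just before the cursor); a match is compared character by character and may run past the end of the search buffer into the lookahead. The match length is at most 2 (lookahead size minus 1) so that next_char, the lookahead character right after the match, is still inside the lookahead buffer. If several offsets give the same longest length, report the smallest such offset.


Try each offset into the search buffer:
  offset=1 (pos 4, char 'e'): match length 0
  offset=2 (pos 3, char 'd'): match length 1
  offset=3 (pos 2, char 'd'): match length 2
  offset=4 (pos 1, char 'c'): match length 0
  offset=5 (pos 0, char 'e'): match length 0
Longest match has length 2 at offset 3.
next_char = character at position 5 + 2 = 7 -> 'e'

Best match: offset=3, length=2 (matching 'dd' starting at position 2)
LZ77 triple: (3, 2, 'e')


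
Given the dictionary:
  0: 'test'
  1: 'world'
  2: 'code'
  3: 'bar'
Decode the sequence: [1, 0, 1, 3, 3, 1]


Look up each index in the dictionary:
  1 -> 'world'
  0 -> 'test'
  1 -> 'world'
  3 -> 'bar'
  3 -> 'bar'
  1 -> 'world'

Decoded: "world test world bar bar world"


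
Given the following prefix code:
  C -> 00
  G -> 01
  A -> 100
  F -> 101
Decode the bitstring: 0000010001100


Decoding step by step:
Bits 00 -> C
Bits 00 -> C
Bits 01 -> G
Bits 00 -> C
Bits 01 -> G
Bits 100 -> A


Decoded message: CCGCGA


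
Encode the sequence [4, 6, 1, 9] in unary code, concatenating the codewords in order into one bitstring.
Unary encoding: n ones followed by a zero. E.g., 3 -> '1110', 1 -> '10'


Encode each number as n ones followed by a terminating 0:
  4 -> 11110 (5 bits)
  6 -> 1111110 (7 bits)
  1 -> 10 (2 bits)
  9 -> 1111111110 (10 bits)
Total length = 5 + 7 + 2 + 10 = 24 bits.

Unary([4, 6, 1, 9]) = 111101111110101111111110 (24 bits)


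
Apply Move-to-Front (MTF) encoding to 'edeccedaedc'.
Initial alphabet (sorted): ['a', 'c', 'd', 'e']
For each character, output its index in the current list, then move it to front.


MTF encoding:
'e': index 3 in ['a', 'c', 'd', 'e'] -> ['e', 'a', 'c', 'd']
'd': index 3 in ['e', 'a', 'c', 'd'] -> ['d', 'e', 'a', 'c']
'e': index 1 in ['d', 'e', 'a', 'c'] -> ['e', 'd', 'a', 'c']
'c': index 3 in ['e', 'd', 'a', 'c'] -> ['c', 'e', 'd', 'a']
'c': index 0 in ['c', 'e', 'd', 'a'] -> ['c', 'e', 'd', 'a']
'e': index 1 in ['c', 'e', 'd', 'a'] -> ['e', 'c', 'd', 'a']
'd': index 2 in ['e', 'c', 'd', 'a'] -> ['d', 'e', 'c', 'a']
'a': index 3 in ['d', 'e', 'c', 'a'] -> ['a', 'd', 'e', 'c']
'e': index 2 in ['a', 'd', 'e', 'c'] -> ['e', 'a', 'd', 'c']
'd': index 2 in ['e', 'a', 'd', 'c'] -> ['d', 'e', 'a', 'c']
'c': index 3 in ['d', 'e', 'a', 'c'] -> ['c', 'd', 'e', 'a']


Output: [3, 3, 1, 3, 0, 1, 2, 3, 2, 2, 3]


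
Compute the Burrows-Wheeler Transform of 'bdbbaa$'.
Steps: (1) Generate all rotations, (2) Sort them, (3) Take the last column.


Rotations (sorted):
  0: $bdbbaa -> last char: a
  1: a$bdbba -> last char: a
  2: aa$bdbb -> last char: b
  3: baa$bdb -> last char: b
  4: bbaa$bd -> last char: d
  5: bdbbaa$ -> last char: $
  6: dbbaa$b -> last char: b


BWT = aabbd$b


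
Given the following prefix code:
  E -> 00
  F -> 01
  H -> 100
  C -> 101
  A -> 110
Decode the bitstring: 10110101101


Decoding step by step:
Bits 101 -> C
Bits 101 -> C
Bits 01 -> F
Bits 101 -> C


Decoded message: CCFC


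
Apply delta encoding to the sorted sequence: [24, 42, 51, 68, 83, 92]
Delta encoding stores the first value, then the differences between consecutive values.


First value: 24
Deltas:
  42 - 24 = 18
  51 - 42 = 9
  68 - 51 = 17
  83 - 68 = 15
  92 - 83 = 9


Delta encoded: [24, 18, 9, 17, 15, 9]


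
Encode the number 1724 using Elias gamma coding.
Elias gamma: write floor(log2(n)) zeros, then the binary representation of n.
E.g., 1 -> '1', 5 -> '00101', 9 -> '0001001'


num_bits = floor(log2(1724)) + 1 = 11
leading_zeros = num_bits - 1 = 10
binary(1724) = 11010111100

Elias gamma(1724) = '0000000000' + '11010111100' = 000000000011010111100 (21 bits)


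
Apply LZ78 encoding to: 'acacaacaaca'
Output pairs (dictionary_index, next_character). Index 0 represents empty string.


LZ78 encoding steps:
Dictionary: {0: ''}
Step 1: w='' (idx 0), next='a' -> output (0, 'a'), add 'a' as idx 1
Step 2: w='' (idx 0), next='c' -> output (0, 'c'), add 'c' as idx 2
Step 3: w='a' (idx 1), next='c' -> output (1, 'c'), add 'ac' as idx 3
Step 4: w='a' (idx 1), next='a' -> output (1, 'a'), add 'aa' as idx 4
Step 5: w='c' (idx 2), next='a' -> output (2, 'a'), add 'ca' as idx 5
Step 6: w='ac' (idx 3), next='a' -> output (3, 'a'), add 'aca' as idx 6


Encoded: [(0, 'a'), (0, 'c'), (1, 'c'), (1, 'a'), (2, 'a'), (3, 'a')]


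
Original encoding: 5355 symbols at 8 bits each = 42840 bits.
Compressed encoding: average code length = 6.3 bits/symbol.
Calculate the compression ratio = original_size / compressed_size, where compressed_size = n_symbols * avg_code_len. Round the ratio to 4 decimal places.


original_size = n_symbols * orig_bits = 5355 * 8 = 42840 bits
compressed_size = n_symbols * avg_code_len = 5355 * 6.3 = 33736.5 bits
ratio = original_size / compressed_size = 42840 / 33736.5 = 1.2698

Compression ratio = 1.2698


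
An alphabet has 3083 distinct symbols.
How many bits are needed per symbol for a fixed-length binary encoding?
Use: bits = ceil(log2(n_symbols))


log2(3083) = 11.5901
Bracket: 2^11 = 2048 < 3083 <= 2^12 = 4096
So ceil(log2(3083)) = 12

bits = ceil(log2(3083)) = ceil(11.5901) = 12 bits


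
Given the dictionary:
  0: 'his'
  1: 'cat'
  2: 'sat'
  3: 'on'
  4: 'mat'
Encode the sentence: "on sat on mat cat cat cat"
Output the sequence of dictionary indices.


Look up each word in the dictionary:
  'on' -> 3
  'sat' -> 2
  'on' -> 3
  'mat' -> 4
  'cat' -> 1
  'cat' -> 1
  'cat' -> 1

Encoded: [3, 2, 3, 4, 1, 1, 1]


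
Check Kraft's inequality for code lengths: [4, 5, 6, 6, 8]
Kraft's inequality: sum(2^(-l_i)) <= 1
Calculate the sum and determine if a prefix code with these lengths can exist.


Sum = 2^(-4) + 2^(-5) + 2^(-6) + 2^(-6) + 2^(-8)
    = 0.0625 + 0.03125 + 0.015625 + 0.015625 + 0.00390625
    = 33/256 = 0.12890625
Since 0.12890625 <= 1, Kraft's inequality IS satisfied.
A prefix code with these lengths CAN exist.

Kraft sum = 0.12890625. Satisfied.


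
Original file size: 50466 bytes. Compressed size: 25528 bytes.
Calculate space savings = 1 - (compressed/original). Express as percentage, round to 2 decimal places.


ratio = compressed/original = 25528/50466 = 0.505846
savings = 1 - ratio = 1 - 0.505846 = 0.494154
as a percentage: 0.494154 * 100 = 49.42%

Space savings = 1 - 25528/50466 = 49.42%


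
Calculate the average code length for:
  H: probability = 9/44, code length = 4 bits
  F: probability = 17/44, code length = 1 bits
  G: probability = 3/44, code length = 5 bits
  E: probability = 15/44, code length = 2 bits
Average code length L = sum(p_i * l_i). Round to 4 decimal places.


Weighted contributions p_i * l_i:
  H: (9/44) * 4 = 36/44
  F: (17/44) * 1 = 17/44
  G: (3/44) * 5 = 15/44
  E: (15/44) * 2 = 30/44
Sum = (36 + 17 + 15 + 30)/44 = 98/44

L = 98/44 = 2.2273 bits/symbol


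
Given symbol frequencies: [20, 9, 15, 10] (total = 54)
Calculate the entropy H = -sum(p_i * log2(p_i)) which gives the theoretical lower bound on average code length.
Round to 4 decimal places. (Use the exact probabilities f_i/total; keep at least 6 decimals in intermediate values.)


Per-symbol terms -p_i * log2(p_i) with p_i = f_i/54:
  p = 20/54 = 0.370370: log2(p) = -1.432959, -p*log2(p) = 0.530726
  p = 9/54 = 0.166667: log2(p) = -2.584963, -p*log2(p) = 0.430827
  p = 15/54 = 0.277778: log2(p) = -1.847997, -p*log2(p) = 0.513332
  p = 10/54 = 0.185185: log2(p) = -2.432959, -p*log2(p) = 0.450548
H = 0.530726 + 0.430827 + 0.513332 + 0.450548 = 1.925433

H = 1.9254 bits/symbol


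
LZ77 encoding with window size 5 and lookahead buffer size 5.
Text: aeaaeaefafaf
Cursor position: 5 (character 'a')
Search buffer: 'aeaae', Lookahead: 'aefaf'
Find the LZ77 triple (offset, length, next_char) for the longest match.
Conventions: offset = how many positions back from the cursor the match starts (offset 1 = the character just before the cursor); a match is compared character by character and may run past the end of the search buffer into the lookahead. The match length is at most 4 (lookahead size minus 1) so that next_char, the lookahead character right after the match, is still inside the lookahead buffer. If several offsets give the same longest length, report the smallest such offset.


Try each offset into the search buffer:
  offset=1 (pos 4, char 'e'): match length 0
  offset=2 (pos 3, char 'a'): match length 2
  offset=3 (pos 2, char 'a'): match length 1
  offset=4 (pos 1, char 'e'): match length 0
  offset=5 (pos 0, char 'a'): match length 2
Longest match has length 2, found at offsets 2, 5; take the smallest, offset 2.
next_char = character at position 5 + 2 = 7 -> 'f'

Best match: offset=2, length=2 (matching 'ae' starting at position 3)
LZ77 triple: (2, 2, 'f')


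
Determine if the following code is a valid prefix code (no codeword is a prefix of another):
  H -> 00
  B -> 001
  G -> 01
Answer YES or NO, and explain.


Checking each pair (does one codeword prefix another?):
  H='00' vs B='001': prefix -- VIOLATION

NO -- this is NOT a valid prefix code. H (00) is a prefix of B (001).


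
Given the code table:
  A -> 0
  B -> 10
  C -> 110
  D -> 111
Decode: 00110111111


Decoding:
0 -> A
0 -> A
110 -> C
111 -> D
111 -> D


Result: AACDD


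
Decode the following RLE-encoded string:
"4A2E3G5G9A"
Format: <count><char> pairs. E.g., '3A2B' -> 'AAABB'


Expanding each <count><char> pair:
  4A -> 'AAAA'
  2E -> 'EE'
  3G -> 'GGG'
  5G -> 'GGGGG'
  9A -> 'AAAAAAAAA'

Decoded = AAAAEEGGGGGGGGAAAAAAAAA


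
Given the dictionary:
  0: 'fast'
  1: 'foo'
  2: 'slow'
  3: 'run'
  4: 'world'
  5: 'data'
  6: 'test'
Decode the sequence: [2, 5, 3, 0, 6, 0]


Look up each index in the dictionary:
  2 -> 'slow'
  5 -> 'data'
  3 -> 'run'
  0 -> 'fast'
  6 -> 'test'
  0 -> 'fast'

Decoded: "slow data run fast test fast"


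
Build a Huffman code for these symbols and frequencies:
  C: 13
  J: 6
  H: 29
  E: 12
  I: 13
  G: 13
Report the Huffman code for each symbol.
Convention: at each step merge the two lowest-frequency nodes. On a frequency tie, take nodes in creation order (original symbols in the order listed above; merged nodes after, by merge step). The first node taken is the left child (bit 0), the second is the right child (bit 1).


Huffman tree construction:
Step 1: Merge J(6) + E(12) = 18
Step 2: Merge C(13) + I(13) = 26
Step 3: Merge G(13) + (J+E)(18) = 31
Step 4: Merge (C+I)(26) + H(29) = 55
Step 5: Merge (G+(J+E))(31) + ((C+I)+H)(55) = 86
Read each symbol's code off the tree from the root (left child = 0, right child = 1).

Codes:
  C: 100 (length 3)
  J: 010 (length 3)
  H: 11 (length 2)
  E: 011 (length 3)
  I: 101 (length 3)
  G: 00 (length 2)
Average code length: 216/86 = 2.5116 bits/symbol


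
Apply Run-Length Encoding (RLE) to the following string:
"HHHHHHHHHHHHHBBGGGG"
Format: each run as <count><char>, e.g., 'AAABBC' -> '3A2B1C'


Scanning runs left to right:
  i=0: run of 'H' x 13 -> '13H'
  i=13: run of 'B' x 2 -> '2B'
  i=15: run of 'G' x 4 -> '4G'

RLE = 13H2B4G


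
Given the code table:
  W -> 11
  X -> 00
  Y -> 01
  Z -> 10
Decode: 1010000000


Decoding:
10 -> Z
10 -> Z
00 -> X
00 -> X
00 -> X


Result: ZZXXX


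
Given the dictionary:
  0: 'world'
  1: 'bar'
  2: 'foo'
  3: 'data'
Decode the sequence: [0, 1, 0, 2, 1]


Look up each index in the dictionary:
  0 -> 'world'
  1 -> 'bar'
  0 -> 'world'
  2 -> 'foo'
  1 -> 'bar'

Decoded: "world bar world foo bar"


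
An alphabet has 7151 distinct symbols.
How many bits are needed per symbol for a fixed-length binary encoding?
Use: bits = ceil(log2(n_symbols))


log2(7151) = 12.8039
Bracket: 2^12 = 4096 < 7151 <= 2^13 = 8192
So ceil(log2(7151)) = 13

bits = ceil(log2(7151)) = ceil(12.8039) = 13 bits


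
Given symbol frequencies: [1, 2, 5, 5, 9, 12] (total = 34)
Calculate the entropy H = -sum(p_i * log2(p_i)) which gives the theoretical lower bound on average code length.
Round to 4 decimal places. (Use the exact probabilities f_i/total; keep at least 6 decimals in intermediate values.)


Per-symbol terms -p_i * log2(p_i) with p_i = f_i/34:
  p = 1/34 = 0.029412: log2(p) = -5.087463, -p*log2(p) = 0.149631
  p = 2/34 = 0.058824: log2(p) = -4.087463, -p*log2(p) = 0.240439
  p = 5/34 = 0.147059: log2(p) = -2.765535, -p*log2(p) = 0.406696
  p = 5/34 = 0.147059: log2(p) = -2.765535, -p*log2(p) = 0.406696
  p = 9/34 = 0.264706: log2(p) = -1.917538, -p*log2(p) = 0.507584
  p = 12/34 = 0.352941: log2(p) = -1.502500, -p*log2(p) = 0.530294
H = 0.149631 + 0.240439 + 0.406696 + 0.406696 + 0.507584 + 0.530294 = 2.241340

H = 2.2413 bits/symbol


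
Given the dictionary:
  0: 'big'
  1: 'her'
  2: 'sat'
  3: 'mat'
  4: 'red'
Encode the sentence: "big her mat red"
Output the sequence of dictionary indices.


Look up each word in the dictionary:
  'big' -> 0
  'her' -> 1
  'mat' -> 3
  'red' -> 4

Encoded: [0, 1, 3, 4]


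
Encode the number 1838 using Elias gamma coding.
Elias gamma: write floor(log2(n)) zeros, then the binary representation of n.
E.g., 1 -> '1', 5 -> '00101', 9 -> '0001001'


num_bits = floor(log2(1838)) + 1 = 11
leading_zeros = num_bits - 1 = 10
binary(1838) = 11100101110

Elias gamma(1838) = '0000000000' + '11100101110' = 000000000011100101110 (21 bits)


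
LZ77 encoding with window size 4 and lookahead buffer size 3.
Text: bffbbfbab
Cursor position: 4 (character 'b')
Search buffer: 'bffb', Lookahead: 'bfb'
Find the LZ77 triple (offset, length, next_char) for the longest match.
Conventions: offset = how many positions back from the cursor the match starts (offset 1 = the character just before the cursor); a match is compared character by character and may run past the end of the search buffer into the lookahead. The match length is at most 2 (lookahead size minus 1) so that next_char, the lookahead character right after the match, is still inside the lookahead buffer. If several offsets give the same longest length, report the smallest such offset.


Try each offset into the search buffer:
  offset=1 (pos 3, char 'b'): match length 1
  offset=2 (pos 2, char 'f'): match length 0
  offset=3 (pos 1, char 'f'): match length 0
  offset=4 (pos 0, char 'b'): match length 2
Longest match has length 2 at offset 4.
next_char = character at position 4 + 2 = 6 -> 'b'

Best match: offset=4, length=2 (matching 'bf' starting at position 0)
LZ77 triple: (4, 2, 'b')


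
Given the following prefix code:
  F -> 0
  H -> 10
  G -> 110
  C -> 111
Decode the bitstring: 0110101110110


Decoding step by step:
Bits 0 -> F
Bits 110 -> G
Bits 10 -> H
Bits 111 -> C
Bits 0 -> F
Bits 110 -> G


Decoded message: FGHCFG


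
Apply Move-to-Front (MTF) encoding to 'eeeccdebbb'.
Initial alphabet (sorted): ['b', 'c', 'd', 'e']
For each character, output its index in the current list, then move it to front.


MTF encoding:
'e': index 3 in ['b', 'c', 'd', 'e'] -> ['e', 'b', 'c', 'd']
'e': index 0 in ['e', 'b', 'c', 'd'] -> ['e', 'b', 'c', 'd']
'e': index 0 in ['e', 'b', 'c', 'd'] -> ['e', 'b', 'c', 'd']
'c': index 2 in ['e', 'b', 'c', 'd'] -> ['c', 'e', 'b', 'd']
'c': index 0 in ['c', 'e', 'b', 'd'] -> ['c', 'e', 'b', 'd']
'd': index 3 in ['c', 'e', 'b', 'd'] -> ['d', 'c', 'e', 'b']
'e': index 2 in ['d', 'c', 'e', 'b'] -> ['e', 'd', 'c', 'b']
'b': index 3 in ['e', 'd', 'c', 'b'] -> ['b', 'e', 'd', 'c']
'b': index 0 in ['b', 'e', 'd', 'c'] -> ['b', 'e', 'd', 'c']
'b': index 0 in ['b', 'e', 'd', 'c'] -> ['b', 'e', 'd', 'c']


Output: [3, 0, 0, 2, 0, 3, 2, 3, 0, 0]


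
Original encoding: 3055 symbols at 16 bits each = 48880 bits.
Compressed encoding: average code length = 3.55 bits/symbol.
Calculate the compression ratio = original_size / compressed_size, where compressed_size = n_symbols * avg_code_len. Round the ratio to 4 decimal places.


original_size = n_symbols * orig_bits = 3055 * 16 = 48880 bits
compressed_size = n_symbols * avg_code_len = 3055 * 3.55 = 10845.25 bits
ratio = original_size / compressed_size = 48880 / 10845.25 = 4.507

Compression ratio = 4.507


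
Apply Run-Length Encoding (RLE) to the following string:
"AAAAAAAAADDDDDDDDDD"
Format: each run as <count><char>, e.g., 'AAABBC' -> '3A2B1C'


Scanning runs left to right:
  i=0: run of 'A' x 9 -> '9A'
  i=9: run of 'D' x 10 -> '10D'

RLE = 9A10D


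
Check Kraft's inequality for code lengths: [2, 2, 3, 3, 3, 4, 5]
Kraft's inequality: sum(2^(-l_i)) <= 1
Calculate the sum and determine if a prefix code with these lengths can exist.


Sum = 2^(-2) + 2^(-2) + 2^(-3) + 2^(-3) + 2^(-3) + 2^(-4) + 2^(-5)
    = 0.25 + 0.25 + 0.125 + 0.125 + 0.125 + 0.0625 + 0.03125
    = 31/32 = 0.96875
Since 0.96875 <= 1, Kraft's inequality IS satisfied.
A prefix code with these lengths CAN exist.

Kraft sum = 0.96875. Satisfied.


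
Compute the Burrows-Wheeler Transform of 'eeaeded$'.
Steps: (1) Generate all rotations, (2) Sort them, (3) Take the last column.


Rotations (sorted):
  0: $eeaeded -> last char: d
  1: aeded$ee -> last char: e
  2: d$eeaede -> last char: e
  3: ded$eeae -> last char: e
  4: eaeded$e -> last char: e
  5: ed$eeaed -> last char: d
  6: eded$eea -> last char: a
  7: eeaeded$ -> last char: $


BWT = deeeeda$


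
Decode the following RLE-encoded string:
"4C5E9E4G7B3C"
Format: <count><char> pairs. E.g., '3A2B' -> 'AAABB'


Expanding each <count><char> pair:
  4C -> 'CCCC'
  5E -> 'EEEEE'
  9E -> 'EEEEEEEEE'
  4G -> 'GGGG'
  7B -> 'BBBBBBB'
  3C -> 'CCC'

Decoded = CCCCEEEEEEEEEEEEEEGGGGBBBBBBBCCC


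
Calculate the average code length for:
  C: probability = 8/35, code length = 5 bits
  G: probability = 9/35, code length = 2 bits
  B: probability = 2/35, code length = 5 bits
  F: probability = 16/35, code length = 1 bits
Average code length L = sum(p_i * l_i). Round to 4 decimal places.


Weighted contributions p_i * l_i:
  C: (8/35) * 5 = 40/35
  G: (9/35) * 2 = 18/35
  B: (2/35) * 5 = 10/35
  F: (16/35) * 1 = 16/35
Sum = (40 + 18 + 10 + 16)/35 = 84/35

L = 84/35 = 2.4000 bits/symbol


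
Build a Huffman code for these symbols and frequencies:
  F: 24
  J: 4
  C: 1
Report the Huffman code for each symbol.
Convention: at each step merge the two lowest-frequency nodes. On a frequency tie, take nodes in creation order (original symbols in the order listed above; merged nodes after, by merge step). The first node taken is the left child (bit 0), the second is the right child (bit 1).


Huffman tree construction:
Step 1: Merge C(1) + J(4) = 5
Step 2: Merge (C+J)(5) + F(24) = 29
Read each symbol's code off the tree from the root (left child = 0, right child = 1).

Codes:
  F: 1 (length 1)
  J: 01 (length 2)
  C: 00 (length 2)
Average code length: 34/29 = 1.1724 bits/symbol


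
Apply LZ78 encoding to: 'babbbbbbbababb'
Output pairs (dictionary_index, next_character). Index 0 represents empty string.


LZ78 encoding steps:
Dictionary: {0: ''}
Step 1: w='' (idx 0), next='b' -> output (0, 'b'), add 'b' as idx 1
Step 2: w='' (idx 0), next='a' -> output (0, 'a'), add 'a' as idx 2
Step 3: w='b' (idx 1), next='b' -> output (1, 'b'), add 'bb' as idx 3
Step 4: w='bb' (idx 3), next='b' -> output (3, 'b'), add 'bbb' as idx 4
Step 5: w='bb' (idx 3), next='a' -> output (3, 'a'), add 'bba' as idx 5
Step 6: w='b' (idx 1), next='a' -> output (1, 'a'), add 'ba' as idx 6
Step 7: w='bb' (idx 3), end of input -> output (3, '')


Encoded: [(0, 'b'), (0, 'a'), (1, 'b'), (3, 'b'), (3, 'a'), (1, 'a'), (3, '')]


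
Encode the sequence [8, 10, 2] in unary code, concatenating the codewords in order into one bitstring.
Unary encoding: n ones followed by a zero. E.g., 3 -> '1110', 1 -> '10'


Encode each number as n ones followed by a terminating 0:
  8 -> 111111110 (9 bits)
  10 -> 11111111110 (11 bits)
  2 -> 110 (3 bits)
Total length = 9 + 11 + 3 = 23 bits.

Unary([8, 10, 2]) = 11111111011111111110110 (23 bits)


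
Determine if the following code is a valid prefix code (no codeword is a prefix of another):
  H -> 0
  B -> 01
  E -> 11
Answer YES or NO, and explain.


Checking each pair (does one codeword prefix another?):
  H='0' vs B='01': prefix -- VIOLATION

NO -- this is NOT a valid prefix code. H (0) is a prefix of B (01).


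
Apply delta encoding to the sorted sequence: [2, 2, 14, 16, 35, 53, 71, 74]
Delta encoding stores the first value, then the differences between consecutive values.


First value: 2
Deltas:
  2 - 2 = 0
  14 - 2 = 12
  16 - 14 = 2
  35 - 16 = 19
  53 - 35 = 18
  71 - 53 = 18
  74 - 71 = 3


Delta encoded: [2, 0, 12, 2, 19, 18, 18, 3]


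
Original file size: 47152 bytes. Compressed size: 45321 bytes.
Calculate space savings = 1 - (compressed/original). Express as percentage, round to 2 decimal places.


ratio = compressed/original = 45321/47152 = 0.961168
savings = 1 - ratio = 1 - 0.961168 = 0.038832
as a percentage: 0.038832 * 100 = 3.88%

Space savings = 1 - 45321/47152 = 3.88%


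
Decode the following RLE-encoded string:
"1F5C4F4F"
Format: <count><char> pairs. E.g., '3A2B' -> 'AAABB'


Expanding each <count><char> pair:
  1F -> 'F'
  5C -> 'CCCCC'
  4F -> 'FFFF'
  4F -> 'FFFF'

Decoded = FCCCCCFFFFFFFF
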